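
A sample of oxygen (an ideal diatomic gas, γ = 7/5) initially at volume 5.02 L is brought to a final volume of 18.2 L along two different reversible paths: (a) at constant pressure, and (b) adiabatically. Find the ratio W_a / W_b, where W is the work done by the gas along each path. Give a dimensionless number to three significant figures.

W_a / W_b ≈ 2.61

Path (a) isobaric: W = P₁(V₂ − V₁) → W_a/(P₁V₁) = 2.625.
Path (b) adiabatic: W = P₁V₁(1 − (V₁/V₂)^(γ−1))/(γ−1) → W_b/(P₁V₁) = 1.007.
W_a / W_b = 2.625 / 1.007 = 2.608.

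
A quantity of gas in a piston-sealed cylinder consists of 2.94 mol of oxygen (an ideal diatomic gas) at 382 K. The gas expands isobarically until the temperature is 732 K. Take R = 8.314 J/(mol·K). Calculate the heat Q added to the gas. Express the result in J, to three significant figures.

Q ≈ 29900 J

Isobaric: W = nRΔT = (2.94)(8.314)(350) = 8555 J.
ΔU = nCᵥΔT with Cᵥ = 5R/2: ΔU = (2.94)(20.79)(350) = 21388 J.
Q = ΔU + W = 21388 + 8555 = 29943 J.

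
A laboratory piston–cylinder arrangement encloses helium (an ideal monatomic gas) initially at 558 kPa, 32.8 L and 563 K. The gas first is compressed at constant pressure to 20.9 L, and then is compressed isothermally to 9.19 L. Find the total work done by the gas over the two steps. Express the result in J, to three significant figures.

Step 1 (isobaric): W = PΔV = (558 kPa)(20.9 − 32.8 L) = -6640 J.
After step 1: P = 558 kPa, V = 20.9 L, T = 358.7 K.
Step 2 (isothermal): W = P₁V₁ ln(V₂/V₁) = (11662) ln(9.19/20.9) = -9582 J.
W_total = -6640 − 9582 = -16222 J.

W_total ≈ -16200 J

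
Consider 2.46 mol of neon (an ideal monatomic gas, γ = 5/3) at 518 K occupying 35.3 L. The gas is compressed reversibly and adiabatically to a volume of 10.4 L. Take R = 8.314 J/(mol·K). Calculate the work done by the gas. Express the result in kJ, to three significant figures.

W ≈ -20.0 kJ

Adiabatic: TV^(γ−1) = const with γ = 5/3.
T₂ = T₁ (V₁/V₂)^(γ−1) = 518 × (35.3/10.4)^0.667 = 518 × 2.259 = 1170 K.
W_by = nCᵥ(T₁ − T₂) = (2.46)(12.47)(518 − 1170) = -20000 J.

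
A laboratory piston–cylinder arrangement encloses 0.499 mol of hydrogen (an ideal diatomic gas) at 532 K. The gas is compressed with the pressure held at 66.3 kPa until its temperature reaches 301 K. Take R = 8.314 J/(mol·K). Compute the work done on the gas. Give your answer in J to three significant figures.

Isobaric: W = P ΔV = nR ΔT.
W = (0.499)(8.314)(301 − 532) = -958.3 J.
Work on gas = −W_by = 958.3 J.

W ≈ 958 J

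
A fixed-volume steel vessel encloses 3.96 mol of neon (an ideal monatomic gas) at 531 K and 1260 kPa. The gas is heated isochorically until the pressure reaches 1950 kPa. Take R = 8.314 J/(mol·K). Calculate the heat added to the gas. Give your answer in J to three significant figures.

Constant volume ⇒ W = 0, so Q = ΔU = nCᵥΔT with Cᵥ = 3R/2 = 12.47 J/(mol·K).
At constant V, T₂/T₁ = P₂/P₁ ⇒ ΔT = T₁(P₂/P₁ − 1) = 531·(1950/1260 − 1) = 290.8 K.
ΔU = (3.96)(12.47)(290.8) = 14360 J.

Q ≈ 14400 J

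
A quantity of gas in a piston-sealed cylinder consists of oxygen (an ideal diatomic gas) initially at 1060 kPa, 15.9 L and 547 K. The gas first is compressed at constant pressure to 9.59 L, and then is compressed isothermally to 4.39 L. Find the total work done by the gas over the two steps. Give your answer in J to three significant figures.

Step 1 (isobaric): W = PΔV = (1060 kPa)(9.59 − 15.9 L) = -6689 J.
After step 1: P = 1060 kPa, V = 9.59 L, T = 329.9 K.
Step 2 (isothermal): W = P₁V₁ ln(V₂/V₁) = (10165) ln(4.39/9.59) = -7943 J.
W_total = -6689 − 7943 = -14632 J.

W_total ≈ -14600 J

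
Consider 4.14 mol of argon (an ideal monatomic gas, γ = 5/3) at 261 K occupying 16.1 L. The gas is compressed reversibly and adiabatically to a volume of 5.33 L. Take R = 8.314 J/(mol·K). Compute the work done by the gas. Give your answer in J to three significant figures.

Adiabatic: TV^(γ−1) = const with γ = 5/3.
T₂ = T₁ (V₁/V₂)^(γ−1) = 261 × (16.1/5.33)^0.667 = 261 × 2.09 = 545.4 K.
W_by = nCᵥ(T₁ − T₂) = (4.14)(12.47)(261 − 545.4) = -14683 J.

W ≈ -14700 J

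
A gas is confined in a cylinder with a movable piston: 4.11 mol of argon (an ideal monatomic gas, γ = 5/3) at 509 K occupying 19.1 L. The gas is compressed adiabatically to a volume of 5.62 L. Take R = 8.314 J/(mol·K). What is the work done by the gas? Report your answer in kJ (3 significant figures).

W ≈ -32.9 kJ

Adiabatic: TV^(γ−1) = const with γ = 5/3.
T₂ = T₁ (V₁/V₂)^(γ−1) = 509 × (19.1/5.62)^0.667 = 509 × 2.26 = 1151 K.
W_by = nCᵥ(T₁ − T₂) = (4.11)(12.47)(509 − 1151) = -32885 J.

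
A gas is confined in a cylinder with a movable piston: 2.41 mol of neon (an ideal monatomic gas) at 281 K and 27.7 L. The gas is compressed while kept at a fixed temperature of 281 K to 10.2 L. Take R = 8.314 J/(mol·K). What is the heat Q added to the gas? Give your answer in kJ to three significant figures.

Isothermal ⇒ ΔU = 0, so Q = W = nRT ln(V₂/V₁).
Q = (2.41)(8.314)(281) ln(10.2/27.7) = 5630 × -0.999 = -5625 J.

Q ≈ -5.62 kJ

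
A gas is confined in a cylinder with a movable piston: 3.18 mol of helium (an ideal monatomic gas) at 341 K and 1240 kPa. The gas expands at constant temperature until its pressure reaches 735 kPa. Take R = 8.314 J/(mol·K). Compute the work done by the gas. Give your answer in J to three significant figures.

Isothermal process: W = nRT ln(V₂/V₁) = nRT ln(P₁/P₂).
W = (3.18)(8.314)(341) × ln(1240/735)
  = 9016 × ln(1.687) = 9016 × 0.523
W_by_gas = 4715 J.

W ≈ 4720 J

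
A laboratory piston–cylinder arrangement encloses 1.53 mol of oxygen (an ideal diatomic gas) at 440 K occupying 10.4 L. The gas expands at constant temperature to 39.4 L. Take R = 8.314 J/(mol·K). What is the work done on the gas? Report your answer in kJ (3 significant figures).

Isothermal: W = nRT ln(V₂/V₁).
W = (1.53)(8.314)(440) × ln(39.4/10.4)
  = 5597 × 1.332
W_by_gas = 7455 J; work on gas = −W_by = -7455 J.

W ≈ -7.45 kJ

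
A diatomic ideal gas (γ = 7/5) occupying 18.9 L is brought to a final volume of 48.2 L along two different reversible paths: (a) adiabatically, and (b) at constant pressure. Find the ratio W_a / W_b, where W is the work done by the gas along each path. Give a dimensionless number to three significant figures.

Path (a) adiabatic: W = P₁V₁(1 − (V₁/V₂)^(γ−1))/(γ−1) → W_a/(P₁V₁) = 0.7809.
Path (b) isobaric: W = P₁(V₂ − V₁) → W_b/(P₁V₁) = 1.55.
W_a / W_b = 0.7809 / 1.55 = 0.5037.

W_a / W_b ≈ 0.504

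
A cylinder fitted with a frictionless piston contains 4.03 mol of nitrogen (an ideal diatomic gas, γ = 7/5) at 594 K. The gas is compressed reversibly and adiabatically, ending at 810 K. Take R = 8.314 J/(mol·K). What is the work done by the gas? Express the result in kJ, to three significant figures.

Adiabatic ⇒ Q = 0, so W_by = −ΔU = nCᵥ(T₁ − T₂).
Cᵥ = 5R/2 = 20.79 J/(mol·K).
W = (4.03)(20.79)(594 − 810) = -18093 J.

W ≈ -18.1 kJ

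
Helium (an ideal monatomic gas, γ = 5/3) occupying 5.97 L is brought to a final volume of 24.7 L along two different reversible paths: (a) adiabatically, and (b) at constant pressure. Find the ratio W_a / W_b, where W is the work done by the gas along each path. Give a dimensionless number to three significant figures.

W_a / W_b ≈ 0.293

Path (a) adiabatic: W = P₁V₁(1 − (V₁/V₂)^(γ−1))/(γ−1) → W_a/(P₁V₁) = 0.918.
Path (b) isobaric: W = P₁(V₂ − V₁) → W_b/(P₁V₁) = 3.137.
W_a / W_b = 0.918 / 3.137 = 0.2926.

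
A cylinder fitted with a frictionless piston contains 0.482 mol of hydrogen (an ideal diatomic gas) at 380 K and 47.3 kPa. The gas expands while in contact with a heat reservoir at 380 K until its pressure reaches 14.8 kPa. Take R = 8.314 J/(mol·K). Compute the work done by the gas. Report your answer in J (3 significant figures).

Isothermal process: W = nRT ln(V₂/V₁) = nRT ln(P₁/P₂).
W = (0.482)(8.314)(380) × ln(47.3/14.8)
  = 1523 × ln(3.196) = 1523 × 1.162
W_by_gas = 1769 J.

W ≈ 1770 J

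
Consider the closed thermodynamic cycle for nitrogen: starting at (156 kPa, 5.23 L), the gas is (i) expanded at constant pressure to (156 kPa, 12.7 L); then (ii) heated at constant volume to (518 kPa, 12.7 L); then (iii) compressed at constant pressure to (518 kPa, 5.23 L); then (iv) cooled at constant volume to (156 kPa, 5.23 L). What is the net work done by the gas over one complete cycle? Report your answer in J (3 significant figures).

Constant-volume legs do no work.
W(i) = (156)(12.7 − 5.23) = 1165 J; W(iii) = (518)(5.23 − 12.7) = -3869 J.
W_net = 1165 − 3869 = -2704 J (the counter-clockwise enclosed area).

W_net ≈ -2700 J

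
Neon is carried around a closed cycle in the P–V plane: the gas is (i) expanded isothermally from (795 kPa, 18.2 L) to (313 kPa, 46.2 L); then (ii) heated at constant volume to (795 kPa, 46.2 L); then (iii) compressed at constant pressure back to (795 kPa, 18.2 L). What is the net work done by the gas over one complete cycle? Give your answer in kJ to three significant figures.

W_net ≈ -8.78 kJ

Leg (i): W = PᵢVᵢ ln(V_f/Vᵢ) = (14469) ln(46.2/18.2) = 13479 J.
Leg (ii): W = 0.
Leg (iii): W = PΔV = (795)(18.2 − 46.2) = -22260 J.
W_net = 13479 − 22260 = -8781 J.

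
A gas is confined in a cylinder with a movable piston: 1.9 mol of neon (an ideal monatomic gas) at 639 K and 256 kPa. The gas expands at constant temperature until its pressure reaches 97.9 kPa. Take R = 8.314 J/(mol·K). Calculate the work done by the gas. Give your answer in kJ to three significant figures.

W ≈ 9.70 kJ

Isothermal process: W = nRT ln(V₂/V₁) = nRT ln(P₁/P₂).
W = (1.9)(8.314)(639) × ln(256/97.9)
  = 10094 × ln(2.615) = 10094 × 0.9612
W_by_gas = 9703 J.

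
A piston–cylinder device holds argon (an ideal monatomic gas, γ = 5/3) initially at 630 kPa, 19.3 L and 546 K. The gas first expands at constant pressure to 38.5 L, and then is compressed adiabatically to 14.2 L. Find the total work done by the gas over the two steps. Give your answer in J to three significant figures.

W_total ≈ -22300 J

Step 1 (isobaric): W = PΔV = (630 kPa)(38.5 − 19.3 L) = 12096 J.
After step 1: P = 630 kPa, V = 38.5 L, T = 1089 K.
Step 2 (adiabatic): W = (P₁V₁ − P₂V₂)/(γ−1) = (24255 − 47161)/0.667 = -34359 J.
W_total = 12096 − 34359 = -22263 J.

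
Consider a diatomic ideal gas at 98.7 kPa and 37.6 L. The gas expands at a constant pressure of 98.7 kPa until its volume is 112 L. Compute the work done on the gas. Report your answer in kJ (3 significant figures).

W ≈ -7.34 kJ

Isobaric: W = P ΔV.
W = (98.7 kPa)(112 − 37.6 L) = (98.7)(74.4) = 7343 J.
Work on gas = −W_by = -7343 J.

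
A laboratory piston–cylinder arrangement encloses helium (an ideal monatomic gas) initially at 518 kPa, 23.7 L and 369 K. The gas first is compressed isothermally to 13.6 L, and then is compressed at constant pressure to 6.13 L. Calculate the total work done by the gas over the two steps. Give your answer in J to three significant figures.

Step 1 (isothermal): W = P₁V₁ ln(V₂/V₁) = (12277) ln(13.6/23.7) = -6818 J.
After step 1: P = 902.7 kPa, V = 13.6 L, T = 369 K.
Step 2 (isobaric): W = PΔV = (902.7 kPa)(6.13 − 13.6 L) = -6743 J.
W_total = -6818 − 6743 = -13562 J.

W_total ≈ -13600 J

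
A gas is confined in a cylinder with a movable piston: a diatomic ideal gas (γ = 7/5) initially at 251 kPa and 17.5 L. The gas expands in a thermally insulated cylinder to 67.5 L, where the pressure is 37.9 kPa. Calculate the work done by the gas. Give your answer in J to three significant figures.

W ≈ 4590 J

Adiabatic: W = (P₁V₁ − P₂V₂)/(γ − 1) with γ = 7/5.
P₁V₁ = 4392 J, P₂V₂ = 2558 J.
W = (4392 − 2558) / 0.4 = 4586 J.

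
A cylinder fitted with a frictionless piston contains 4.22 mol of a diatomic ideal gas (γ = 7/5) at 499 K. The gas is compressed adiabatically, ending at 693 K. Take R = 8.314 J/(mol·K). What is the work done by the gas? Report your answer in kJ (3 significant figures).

Adiabatic ⇒ Q = 0, so W_by = −ΔU = nCᵥ(T₁ − T₂).
Cᵥ = 5R/2 = 20.79 J/(mol·K).
W = (4.22)(20.79)(499 − 693) = -17016 J.

W ≈ -17.0 kJ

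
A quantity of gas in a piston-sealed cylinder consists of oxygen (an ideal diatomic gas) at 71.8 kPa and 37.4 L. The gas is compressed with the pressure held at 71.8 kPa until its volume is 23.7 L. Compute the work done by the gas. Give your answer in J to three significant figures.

W ≈ -984 J

Isobaric: W = P ΔV.
W = (71.8 kPa)(23.7 − 37.4 L) = (71.8)(-13.7) = -983.7 J.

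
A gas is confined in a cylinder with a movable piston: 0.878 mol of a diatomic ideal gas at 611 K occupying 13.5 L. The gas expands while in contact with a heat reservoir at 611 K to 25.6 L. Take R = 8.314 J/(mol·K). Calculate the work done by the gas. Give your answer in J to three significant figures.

W ≈ 2850 J

Isothermal: W = nRT ln(V₂/V₁).
W = (0.878)(8.314)(611) × ln(25.6/13.5)
  = 4460 × 0.6399
W_by_gas = 2854 J.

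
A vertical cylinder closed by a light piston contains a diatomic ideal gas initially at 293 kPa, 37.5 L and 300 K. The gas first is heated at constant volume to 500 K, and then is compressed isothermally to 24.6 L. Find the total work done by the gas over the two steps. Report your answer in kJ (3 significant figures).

W_total ≈ -7.72 kJ

Step 1 (isochoric): W = 0 (constant volume).
After step 1: P = 488.3 kPa (V unchanged).
Step 2 (isothermal): W = P₁V₁ ln(V₂/V₁) = (18312) ln(24.6/37.5) = -7720 J.
W_total = 0 − 7720 = -7720 J.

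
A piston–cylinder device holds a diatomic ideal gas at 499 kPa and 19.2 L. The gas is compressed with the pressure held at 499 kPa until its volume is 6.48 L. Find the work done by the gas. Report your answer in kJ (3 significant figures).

W ≈ -6.35 kJ

Isobaric: W = P ΔV.
W = (499 kPa)(6.48 − 19.2 L) = (499)(-12.72) = -6347 J.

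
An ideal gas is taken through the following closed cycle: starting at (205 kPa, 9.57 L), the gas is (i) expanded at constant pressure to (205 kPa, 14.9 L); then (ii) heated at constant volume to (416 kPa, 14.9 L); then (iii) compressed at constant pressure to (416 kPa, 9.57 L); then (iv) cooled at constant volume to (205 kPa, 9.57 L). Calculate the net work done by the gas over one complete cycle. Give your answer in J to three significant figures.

W_net ≈ -1120 J

Constant-volume legs do no work.
W(i) = (205)(14.9 − 9.57) = 1093 J; W(iii) = (416)(9.57 − 14.9) = -2217 J.
W_net = 1093 − 2217 = -1125 J (the counter-clockwise enclosed area).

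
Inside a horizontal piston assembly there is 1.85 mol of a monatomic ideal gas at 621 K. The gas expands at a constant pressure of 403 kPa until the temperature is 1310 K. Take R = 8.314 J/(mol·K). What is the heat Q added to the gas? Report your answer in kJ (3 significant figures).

Q ≈ 26.5 kJ

Isobaric: W = nRΔT = (1.85)(8.314)(689) = 10597 J.
ΔU = nCᵥΔT with Cᵥ = 3R/2: ΔU = (1.85)(12.47)(689) = 15896 J.
Q = ΔU + W = 15896 + 10597 = 26494 J.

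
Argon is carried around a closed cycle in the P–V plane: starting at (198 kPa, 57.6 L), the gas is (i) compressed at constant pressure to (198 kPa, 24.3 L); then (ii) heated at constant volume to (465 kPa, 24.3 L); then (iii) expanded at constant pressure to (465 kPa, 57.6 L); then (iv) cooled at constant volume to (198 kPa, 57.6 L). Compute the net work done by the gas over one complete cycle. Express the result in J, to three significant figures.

W_net ≈ 8890 J

Constant-volume legs do no work.
W(i) = (198)(24.3 − 57.6) = -6593 J; W(iii) = (465)(57.6 − 24.3) = 15484 J.
W_net = -6593 + 15484 = 8891 J (the clockwise enclosed area).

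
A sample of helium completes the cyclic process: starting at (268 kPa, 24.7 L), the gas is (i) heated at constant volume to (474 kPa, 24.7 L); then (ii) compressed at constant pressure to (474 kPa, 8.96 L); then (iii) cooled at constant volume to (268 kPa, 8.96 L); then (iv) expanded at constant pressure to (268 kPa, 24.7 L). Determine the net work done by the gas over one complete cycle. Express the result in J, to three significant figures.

W_net ≈ -3240 J

Constant-volume legs do no work.
W(ii) = (474)(8.96 − 24.7) = -7461 J; W(iv) = (268)(24.7 − 8.96) = 4218 J.
W_net = -7461 + 4218 = -3242 J (the counter-clockwise enclosed area).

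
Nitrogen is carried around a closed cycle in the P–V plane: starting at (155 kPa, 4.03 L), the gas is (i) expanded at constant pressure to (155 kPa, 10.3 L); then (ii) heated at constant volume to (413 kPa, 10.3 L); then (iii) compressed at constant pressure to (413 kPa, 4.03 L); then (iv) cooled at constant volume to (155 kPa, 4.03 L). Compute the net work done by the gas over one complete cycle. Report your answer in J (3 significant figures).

W_net ≈ -1620 J

Constant-volume legs do no work.
W(i) = (155)(10.3 − 4.03) = 971.9 J; W(iii) = (413)(4.03 − 10.3) = -2590 J.
W_net = 971.9 − 2590 = -1618 J (the counter-clockwise enclosed area).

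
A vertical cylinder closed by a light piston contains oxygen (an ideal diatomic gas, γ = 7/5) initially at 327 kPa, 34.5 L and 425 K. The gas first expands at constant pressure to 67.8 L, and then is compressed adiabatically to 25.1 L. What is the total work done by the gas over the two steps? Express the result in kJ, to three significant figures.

W_total ≈ -16.2 kJ

Step 1 (isobaric): W = PΔV = (327 kPa)(67.8 − 34.5 L) = 10889 J.
After step 1: P = 327 kPa, V = 67.8 L, T = 835.2 K.
Step 2 (adiabatic): W = (P₁V₁ − P₂V₂)/(γ−1) = (22171 − 32991)/0.4 = -27052 J.
W_total = 10889 − 27052 = -16163 J.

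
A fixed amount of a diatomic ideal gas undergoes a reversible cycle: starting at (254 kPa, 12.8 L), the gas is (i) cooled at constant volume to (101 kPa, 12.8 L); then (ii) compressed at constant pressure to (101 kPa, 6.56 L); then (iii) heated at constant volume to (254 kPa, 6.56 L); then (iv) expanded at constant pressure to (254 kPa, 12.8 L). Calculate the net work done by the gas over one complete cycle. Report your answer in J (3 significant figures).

Constant-volume legs do no work.
W(ii) = (101)(6.56 − 12.8) = -630.2 J; W(iv) = (254)(12.8 − 6.56) = 1585 J.
W_net = -630.2 + 1585 = 954.7 J (the clockwise enclosed area).

W_net ≈ 955 J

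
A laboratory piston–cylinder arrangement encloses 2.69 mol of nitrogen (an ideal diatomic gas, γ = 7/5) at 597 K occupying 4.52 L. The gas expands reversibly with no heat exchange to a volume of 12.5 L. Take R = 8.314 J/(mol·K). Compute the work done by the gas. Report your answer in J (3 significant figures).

W ≈ 11200 J

Adiabatic: TV^(γ−1) = const with γ = 7/5.
T₂ = T₁ (V₁/V₂)^(γ−1) = 597 × (4.52/12.5)^0.4 = 597 × 0.6657 = 397.4 K.
W_by = nCᵥ(T₁ − T₂) = (2.69)(20.79)(597 − 397.4) = 11158 J.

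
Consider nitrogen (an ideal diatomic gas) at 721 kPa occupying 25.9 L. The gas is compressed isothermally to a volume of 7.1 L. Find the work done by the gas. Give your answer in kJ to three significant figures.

W ≈ -24.2 kJ

Isothermal: W = nRT ln(V₂/V₁) = P₁V₁ ln(V₂/V₁).
P₁V₁ = (721 kPa)(25.9 L) = 18674 J.
W = 18674 × ln(7.1/25.9) = 18674 × -1.294
W_by_gas = -24167 J.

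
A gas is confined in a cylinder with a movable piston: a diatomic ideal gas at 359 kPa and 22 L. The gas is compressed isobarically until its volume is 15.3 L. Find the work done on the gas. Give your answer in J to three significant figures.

Isobaric: W = P ΔV.
W = (359 kPa)(15.3 − 22 L) = (359)(-6.7) = -2405 J.
Work on gas = −W_by = 2405 J.

W ≈ 2410 J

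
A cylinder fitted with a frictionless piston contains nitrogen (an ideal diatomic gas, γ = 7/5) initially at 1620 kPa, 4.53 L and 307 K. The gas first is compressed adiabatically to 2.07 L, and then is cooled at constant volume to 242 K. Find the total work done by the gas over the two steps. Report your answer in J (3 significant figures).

Step 1 (adiabatic): W = (P₁V₁ − P₂V₂)/(γ−1) = (7339 − 10038)/0.4 = -6749 J.
Step 2 (isochoric): W = 0 (constant volume).
W_total = -6749 + 0 = -6749 J.

W_total ≈ -6750 J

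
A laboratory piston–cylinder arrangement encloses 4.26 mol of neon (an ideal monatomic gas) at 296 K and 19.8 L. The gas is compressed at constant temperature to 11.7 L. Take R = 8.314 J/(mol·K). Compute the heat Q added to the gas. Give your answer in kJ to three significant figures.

Q ≈ -5.52 kJ

Isothermal ⇒ ΔU = 0, so Q = W = nRT ln(V₂/V₁).
Q = (4.26)(8.314)(296) ln(11.7/19.8) = 10484 × -0.5261 = -5515 J.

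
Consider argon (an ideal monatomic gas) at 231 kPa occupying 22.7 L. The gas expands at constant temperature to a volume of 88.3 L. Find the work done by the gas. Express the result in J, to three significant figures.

Isothermal: W = nRT ln(V₂/V₁) = P₁V₁ ln(V₂/V₁).
P₁V₁ = (231 kPa)(22.7 L) = 5244 J.
W = 5244 × ln(88.3/22.7) = 5244 × 1.358
W_by_gas = 7123 J.

W ≈ 7120 J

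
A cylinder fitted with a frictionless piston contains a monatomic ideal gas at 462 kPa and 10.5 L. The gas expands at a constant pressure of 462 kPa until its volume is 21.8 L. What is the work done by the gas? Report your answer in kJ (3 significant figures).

Isobaric: W = P ΔV.
W = (462 kPa)(21.8 − 10.5 L) = (462)(11.3) = 5221 J.

W ≈ 5.22 kJ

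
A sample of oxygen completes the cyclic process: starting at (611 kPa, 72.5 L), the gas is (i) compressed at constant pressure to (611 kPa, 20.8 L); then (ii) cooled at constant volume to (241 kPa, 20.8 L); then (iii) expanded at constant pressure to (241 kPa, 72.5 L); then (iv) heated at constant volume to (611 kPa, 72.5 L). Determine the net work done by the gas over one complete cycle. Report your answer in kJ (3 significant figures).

Constant-volume legs do no work.
W(i) = (611)(20.8 − 72.5) = -31589 J; W(iii) = (241)(72.5 − 20.8) = 12460 J.
W_net = -31589 + 12460 = -19129 J (the counter-clockwise enclosed area).

W_net ≈ -19.1 kJ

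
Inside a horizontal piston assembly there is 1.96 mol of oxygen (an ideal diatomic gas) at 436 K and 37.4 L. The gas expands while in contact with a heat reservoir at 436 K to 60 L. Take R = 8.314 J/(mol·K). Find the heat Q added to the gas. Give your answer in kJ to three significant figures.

Isothermal ⇒ ΔU = 0, so Q = W = nRT ln(V₂/V₁).
Q = (1.96)(8.314)(436) ln(60/37.4) = 7105 × 0.4727 = 3358 J.

Q ≈ 3.36 kJ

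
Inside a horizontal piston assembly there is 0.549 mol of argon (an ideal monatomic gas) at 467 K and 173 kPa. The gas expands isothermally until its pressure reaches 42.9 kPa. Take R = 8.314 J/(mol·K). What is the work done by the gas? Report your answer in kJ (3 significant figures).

W ≈ 2.97 kJ

Isothermal process: W = nRT ln(V₂/V₁) = nRT ln(P₁/P₂).
W = (0.549)(8.314)(467) × ln(173/42.9)
  = 2132 × ln(4.033) = 2132 × 1.394
W_by_gas = 2972 J.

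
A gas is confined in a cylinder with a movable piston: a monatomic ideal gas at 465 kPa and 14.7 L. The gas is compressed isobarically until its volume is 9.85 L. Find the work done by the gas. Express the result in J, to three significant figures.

W ≈ -2260 J

Isobaric: W = P ΔV.
W = (465 kPa)(9.85 − 14.7 L) = (465)(-4.85) = -2255 J.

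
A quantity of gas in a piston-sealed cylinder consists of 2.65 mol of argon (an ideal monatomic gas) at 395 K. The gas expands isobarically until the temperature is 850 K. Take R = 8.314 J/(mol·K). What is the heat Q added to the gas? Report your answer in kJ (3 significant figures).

Isobaric: W = nRΔT = (2.65)(8.314)(455) = 10025 J.
ΔU = nCᵥΔT with Cᵥ = 3R/2: ΔU = (2.65)(12.47)(455) = 15037 J.
Q = ΔU + W = 15037 + 10025 = 25062 J.

Q ≈ 25.1 kJ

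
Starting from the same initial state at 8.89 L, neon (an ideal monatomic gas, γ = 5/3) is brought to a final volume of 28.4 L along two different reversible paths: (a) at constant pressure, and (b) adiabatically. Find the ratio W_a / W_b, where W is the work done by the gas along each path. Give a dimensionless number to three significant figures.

W_a / W_b ≈ 2.71

Path (a) isobaric: W = P₁(V₂ − V₁) → W_a/(P₁V₁) = 2.195.
Path (b) adiabatic: W = P₁V₁(1 − (V₁/V₂)^(γ−1))/(γ−1) → W_b/(P₁V₁) = 0.8085.
W_a / W_b = 2.195 / 0.8085 = 2.715.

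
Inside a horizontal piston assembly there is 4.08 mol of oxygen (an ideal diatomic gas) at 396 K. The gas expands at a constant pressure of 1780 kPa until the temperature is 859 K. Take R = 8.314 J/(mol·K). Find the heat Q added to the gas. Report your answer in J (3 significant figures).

Isobaric: W = nRΔT = (4.08)(8.314)(463) = 15705 J.
ΔU = nCᵥΔT with Cᵥ = 5R/2: ΔU = (4.08)(20.79)(463) = 39264 J.
Q = ΔU + W = 39264 + 15705 = 54969 J.

Q ≈ 55000 J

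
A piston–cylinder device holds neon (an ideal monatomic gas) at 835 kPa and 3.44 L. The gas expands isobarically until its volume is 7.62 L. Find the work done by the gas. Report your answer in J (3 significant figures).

Isobaric: W = P ΔV.
W = (835 kPa)(7.62 − 3.44 L) = (835)(4.18) = 3490 J.

W ≈ 3490 J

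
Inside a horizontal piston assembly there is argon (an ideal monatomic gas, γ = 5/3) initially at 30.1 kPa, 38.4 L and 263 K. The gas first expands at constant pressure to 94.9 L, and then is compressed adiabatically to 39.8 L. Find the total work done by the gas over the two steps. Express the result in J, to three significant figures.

Step 1 (isobaric): W = PΔV = (30.1 kPa)(94.9 − 38.4 L) = 1701 J.
After step 1: P = 30.1 kPa, V = 94.9 L, T = 650 K.
Step 2 (adiabatic): W = (P₁V₁ − P₂V₂)/(γ−1) = (2856 − 5098)/0.667 = -3363 J.
W_total = 1701 − 3363 = -1662 J.

W_total ≈ -1660 J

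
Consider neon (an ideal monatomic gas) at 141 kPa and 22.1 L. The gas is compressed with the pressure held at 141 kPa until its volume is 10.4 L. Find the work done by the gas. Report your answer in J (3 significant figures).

W ≈ -1650 J

Isobaric: W = P ΔV.
W = (141 kPa)(10.4 − 22.1 L) = (141)(-11.7) = -1650 J.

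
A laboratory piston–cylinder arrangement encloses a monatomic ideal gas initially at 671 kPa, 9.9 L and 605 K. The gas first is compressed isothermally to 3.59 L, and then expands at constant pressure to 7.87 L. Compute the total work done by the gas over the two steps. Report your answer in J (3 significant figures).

Step 1 (isothermal): W = P₁V₁ ln(V₂/V₁) = (6643) ln(3.59/9.9) = -6738 J.
After step 1: P = 1850 kPa, V = 3.59 L, T = 605 K.
Step 2 (isobaric): W = PΔV = (1850 kPa)(7.87 − 3.59 L) = 7920 J.
W_total = -6738 + 7920 = 1181 J.

W_total ≈ 1180 J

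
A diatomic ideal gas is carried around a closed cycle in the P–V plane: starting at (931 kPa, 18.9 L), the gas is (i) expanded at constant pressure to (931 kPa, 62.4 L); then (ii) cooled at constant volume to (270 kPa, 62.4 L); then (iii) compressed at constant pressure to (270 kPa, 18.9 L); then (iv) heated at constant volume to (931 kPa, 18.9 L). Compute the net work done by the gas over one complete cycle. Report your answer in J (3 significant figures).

Constant-volume legs do no work.
W(i) = (931)(62.4 − 18.9) = 40498 J; W(iii) = (270)(18.9 − 62.4) = -11745 J.
W_net = 40498 − 11745 = 28754 J (the clockwise enclosed area).

W_net ≈ 28800 J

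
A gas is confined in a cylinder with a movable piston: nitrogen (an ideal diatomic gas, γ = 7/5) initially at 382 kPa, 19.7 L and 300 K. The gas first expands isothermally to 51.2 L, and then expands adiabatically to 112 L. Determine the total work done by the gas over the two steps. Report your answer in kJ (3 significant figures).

Step 1 (isothermal): W = P₁V₁ ln(V₂/V₁) = (7525) ln(51.2/19.7) = 7188 J.
After step 1: P = 147 kPa, V = 51.2 L, T = 300 K.
Step 2 (adiabatic): W = (P₁V₁ − P₂V₂)/(γ−1) = (7525 − 5502)/0.4 = 5058 J.
W_total = 7188 + 5058 = 12245 J.

W_total ≈ 12.2 kJ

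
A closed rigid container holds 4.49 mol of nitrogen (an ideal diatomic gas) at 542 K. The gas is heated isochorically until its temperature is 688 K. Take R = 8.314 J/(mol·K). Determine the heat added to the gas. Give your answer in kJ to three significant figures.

Constant volume ⇒ W = 0, so Q = ΔU = nCᵥΔT with Cᵥ = 5R/2 = 20.79 J/(mol·K).
ΔU = (4.49)(20.79)(688 − 542) = 13625 J.

Q ≈ 13.6 kJ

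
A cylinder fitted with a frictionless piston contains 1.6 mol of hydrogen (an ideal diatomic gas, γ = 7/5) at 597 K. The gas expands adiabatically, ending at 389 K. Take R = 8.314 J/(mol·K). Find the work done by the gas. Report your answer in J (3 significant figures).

W ≈ 6920 J

Adiabatic ⇒ Q = 0, so W_by = −ΔU = nCᵥ(T₁ − T₂).
Cᵥ = 5R/2 = 20.79 J/(mol·K).
W = (1.6)(20.79)(597 − 389) = 6917 J.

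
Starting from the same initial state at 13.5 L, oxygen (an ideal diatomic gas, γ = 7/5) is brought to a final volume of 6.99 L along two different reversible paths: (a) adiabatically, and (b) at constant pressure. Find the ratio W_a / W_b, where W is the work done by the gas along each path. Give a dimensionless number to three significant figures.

W_a / W_b ≈ 1.56

Path (a) adiabatic: W = P₁V₁(1 − (V₁/V₂)^(γ−1))/(γ−1) → W_a/(P₁V₁) = -0.753.
Path (b) isobaric: W = P₁(V₂ − V₁) → W_b/(P₁V₁) = -0.4822.
W_a / W_b = -0.753 / -0.4822 = 1.561.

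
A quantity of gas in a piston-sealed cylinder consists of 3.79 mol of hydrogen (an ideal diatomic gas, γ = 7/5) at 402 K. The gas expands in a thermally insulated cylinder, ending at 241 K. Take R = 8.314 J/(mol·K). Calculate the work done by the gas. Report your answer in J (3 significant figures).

Adiabatic ⇒ Q = 0, so W_by = −ΔU = nCᵥ(T₁ − T₂).
Cᵥ = 5R/2 = 20.79 J/(mol·K).
W = (3.79)(20.79)(402 − 241) = 12683 J.

W ≈ 12700 J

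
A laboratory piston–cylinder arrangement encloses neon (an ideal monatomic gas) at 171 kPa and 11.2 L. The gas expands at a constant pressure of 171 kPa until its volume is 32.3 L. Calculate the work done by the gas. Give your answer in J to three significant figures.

W ≈ 3610 J

Isobaric: W = P ΔV.
W = (171 kPa)(32.3 − 11.2 L) = (171)(21.1) = 3608 J.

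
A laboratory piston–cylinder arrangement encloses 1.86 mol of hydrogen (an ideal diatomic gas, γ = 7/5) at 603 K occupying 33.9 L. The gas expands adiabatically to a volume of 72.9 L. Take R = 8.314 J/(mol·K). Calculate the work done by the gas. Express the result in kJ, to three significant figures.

Adiabatic: TV^(γ−1) = const with γ = 7/5.
T₂ = T₁ (V₁/V₂)^(γ−1) = 603 × (33.9/72.9)^0.4 = 603 × 0.7362 = 443.9 K.
W_by = nCᵥ(T₁ − T₂) = (1.86)(20.79)(603 − 443.9) = 6150 J.

W ≈ 6.15 kJ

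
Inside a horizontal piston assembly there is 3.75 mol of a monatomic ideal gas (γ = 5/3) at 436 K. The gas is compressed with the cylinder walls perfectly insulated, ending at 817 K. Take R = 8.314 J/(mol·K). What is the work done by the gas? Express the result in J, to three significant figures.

W ≈ -17800 J

Adiabatic ⇒ Q = 0, so W_by = −ΔU = nCᵥ(T₁ − T₂).
Cᵥ = 3R/2 = 12.47 J/(mol·K).
W = (3.75)(12.47)(436 − 817) = -17818 J.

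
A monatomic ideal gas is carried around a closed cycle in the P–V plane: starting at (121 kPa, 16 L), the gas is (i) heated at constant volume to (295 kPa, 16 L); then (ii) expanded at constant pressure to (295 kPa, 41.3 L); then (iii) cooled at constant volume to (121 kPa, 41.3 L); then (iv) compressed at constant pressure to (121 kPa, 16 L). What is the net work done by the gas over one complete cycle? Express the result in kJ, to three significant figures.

W_net ≈ 4.40 kJ

Constant-volume legs do no work.
W(ii) = (295)(41.3 − 16) = 7463 J; W(iv) = (121)(16 − 41.3) = -3061 J.
W_net = 7463 − 3061 = 4402 J (the clockwise enclosed area).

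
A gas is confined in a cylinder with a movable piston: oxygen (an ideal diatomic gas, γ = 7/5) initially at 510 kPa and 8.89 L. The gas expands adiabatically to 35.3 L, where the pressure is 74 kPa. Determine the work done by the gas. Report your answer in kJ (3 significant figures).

Adiabatic: W = (P₁V₁ − P₂V₂)/(γ − 1) with γ = 7/5.
P₁V₁ = 4534 J, P₂V₂ = 2612 J.
W = (4534 − 2612) / 0.4 = 4804 J.

W ≈ 4.80 kJ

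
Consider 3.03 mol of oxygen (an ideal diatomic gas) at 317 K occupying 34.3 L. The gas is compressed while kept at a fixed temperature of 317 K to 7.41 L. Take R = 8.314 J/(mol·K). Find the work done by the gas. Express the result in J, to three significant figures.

W ≈ -12200 J

Isothermal: W = nRT ln(V₂/V₁).
W = (3.03)(8.314)(317) × ln(7.41/34.3)
  = 7986 × -1.532
W_by_gas = -12237 J.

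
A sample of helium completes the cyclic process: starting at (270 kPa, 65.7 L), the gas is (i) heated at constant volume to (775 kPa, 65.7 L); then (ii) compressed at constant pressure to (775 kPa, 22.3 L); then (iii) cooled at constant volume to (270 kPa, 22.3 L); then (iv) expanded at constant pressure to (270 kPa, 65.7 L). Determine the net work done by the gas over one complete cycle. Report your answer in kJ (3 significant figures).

Constant-volume legs do no work.
W(ii) = (775)(22.3 − 65.7) = -33635 J; W(iv) = (270)(65.7 − 22.3) = 11718 J.
W_net = -33635 + 11718 = -21917 J (the counter-clockwise enclosed area).

W_net ≈ -21.9 kJ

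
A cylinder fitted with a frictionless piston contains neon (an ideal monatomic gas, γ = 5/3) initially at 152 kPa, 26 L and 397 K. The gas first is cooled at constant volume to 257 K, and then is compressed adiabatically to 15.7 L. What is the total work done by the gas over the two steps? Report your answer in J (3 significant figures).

W_total ≈ -1530 J

Step 1 (isochoric): W = 0 (constant volume).
After step 1: P = 98.4 kPa (V unchanged).
Step 2 (adiabatic): W = (P₁V₁ − P₂V₂)/(γ−1) = (2558 − 3581)/0.667 = -1534 J.
W_total = 0 − 1534 = -1534 J.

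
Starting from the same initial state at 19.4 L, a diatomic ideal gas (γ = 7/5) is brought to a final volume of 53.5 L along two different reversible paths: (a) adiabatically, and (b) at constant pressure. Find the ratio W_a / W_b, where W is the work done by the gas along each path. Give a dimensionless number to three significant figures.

W_a / W_b ≈ 0.474

Path (a) adiabatic: W = P₁V₁(1 − (V₁/V₂)^(γ−1))/(γ−1) → W_a/(P₁V₁) = 0.8338.
Path (b) isobaric: W = P₁(V₂ − V₁) → W_b/(P₁V₁) = 1.758.
W_a / W_b = 0.8338 / 1.758 = 0.4744.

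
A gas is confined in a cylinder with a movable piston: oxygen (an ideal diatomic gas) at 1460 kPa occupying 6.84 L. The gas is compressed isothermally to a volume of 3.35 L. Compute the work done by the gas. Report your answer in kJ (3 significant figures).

W ≈ -7.13 kJ

Isothermal: W = nRT ln(V₂/V₁) = P₁V₁ ln(V₂/V₁).
P₁V₁ = (1460 kPa)(6.84 L) = 9986 J.
W = 9986 × ln(3.35/6.84) = 9986 × -0.7138
W_by_gas = -7129 J.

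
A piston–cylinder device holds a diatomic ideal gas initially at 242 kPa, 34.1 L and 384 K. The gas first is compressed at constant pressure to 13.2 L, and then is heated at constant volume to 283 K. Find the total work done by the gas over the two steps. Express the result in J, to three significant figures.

W_total ≈ -5060 J

Step 1 (isobaric): W = PΔV = (242 kPa)(13.2 − 34.1 L) = -5058 J.
Step 2 (isochoric): W = 0 (constant volume).
W_total = -5058 + 0 = -5058 J.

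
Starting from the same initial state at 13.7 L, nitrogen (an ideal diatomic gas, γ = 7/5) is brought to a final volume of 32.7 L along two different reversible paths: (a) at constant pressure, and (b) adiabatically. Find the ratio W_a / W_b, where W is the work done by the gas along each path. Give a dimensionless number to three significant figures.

W_a / W_b ≈ 1.89

Path (a) isobaric: W = P₁(V₂ − V₁) → W_a/(P₁V₁) = 1.387.
Path (b) adiabatic: W = P₁V₁(1 − (V₁/V₂)^(γ−1))/(γ−1) → W_b/(P₁V₁) = 0.7347.
W_a / W_b = 1.387 / 0.7347 = 1.888.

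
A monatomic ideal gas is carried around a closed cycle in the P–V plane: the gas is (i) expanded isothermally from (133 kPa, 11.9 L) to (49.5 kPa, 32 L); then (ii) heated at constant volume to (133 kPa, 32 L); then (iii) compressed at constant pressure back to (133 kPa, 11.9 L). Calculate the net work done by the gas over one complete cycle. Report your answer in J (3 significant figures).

Leg (i): W = PᵢVᵢ ln(V_f/Vᵢ) = (1583) ln(32/11.9) = 1566 J.
Leg (ii): W = 0.
Leg (iii): W = PΔV = (133)(11.9 − 32) = -2673 J.
W_net = 1566 − 2673 = -1108 J.

W_net ≈ -1110 J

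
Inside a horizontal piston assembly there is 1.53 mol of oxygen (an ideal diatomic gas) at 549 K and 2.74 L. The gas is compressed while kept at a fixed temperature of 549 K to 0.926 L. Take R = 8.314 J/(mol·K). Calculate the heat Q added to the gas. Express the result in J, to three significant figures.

Isothermal ⇒ ΔU = 0, so Q = W = nRT ln(V₂/V₁).
Q = (1.53)(8.314)(549) ln(0.926/2.74) = 6984 × -1.085 = -7576 J.

Q ≈ -7580 J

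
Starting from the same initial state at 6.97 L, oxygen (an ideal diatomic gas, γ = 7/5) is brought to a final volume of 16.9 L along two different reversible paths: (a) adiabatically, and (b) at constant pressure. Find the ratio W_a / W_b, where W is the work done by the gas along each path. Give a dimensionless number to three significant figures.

Path (a) adiabatic: W = P₁V₁(1 − (V₁/V₂)^(γ−1))/(γ−1) → W_a/(P₁V₁) = 0.7458.
Path (b) isobaric: W = P₁(V₂ − V₁) → W_b/(P₁V₁) = 1.425.
W_a / W_b = 0.7458 / 1.425 = 0.5235.

W_a / W_b ≈ 0.523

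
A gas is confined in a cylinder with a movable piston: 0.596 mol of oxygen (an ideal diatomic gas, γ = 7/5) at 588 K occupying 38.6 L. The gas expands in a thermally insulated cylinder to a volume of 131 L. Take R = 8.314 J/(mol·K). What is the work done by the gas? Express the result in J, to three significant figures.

Adiabatic: TV^(γ−1) = const with γ = 7/5.
T₂ = T₁ (V₁/V₂)^(γ−1) = 588 × (38.6/131)^0.4 = 588 × 0.6134 = 360.7 K.
W_by = nCᵥ(T₁ − T₂) = (0.596)(20.79)(588 − 360.7) = 2816 J.

W ≈ 2820 J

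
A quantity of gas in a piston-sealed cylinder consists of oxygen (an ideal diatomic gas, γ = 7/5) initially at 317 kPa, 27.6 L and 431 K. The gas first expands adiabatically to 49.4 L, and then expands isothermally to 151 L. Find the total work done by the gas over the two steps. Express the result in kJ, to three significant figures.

Step 1 (adiabatic): W = (P₁V₁ − P₂V₂)/(γ−1) = (8749 − 6932)/0.4 = 4544 J.
After step 1: P = 140.3 kPa, V = 49.4 L, T = 341.5 K.
Step 2 (isothermal): W = P₁V₁ ln(V₂/V₁) = (6932) ln(151/49.4) = 7745 J.
W_total = 4544 + 7745 = 12289 J.

W_total ≈ 12.3 kJ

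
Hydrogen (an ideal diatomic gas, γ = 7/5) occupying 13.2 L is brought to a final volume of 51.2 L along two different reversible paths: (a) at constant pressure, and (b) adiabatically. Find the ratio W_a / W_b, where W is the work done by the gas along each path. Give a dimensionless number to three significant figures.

Path (a) isobaric: W = P₁(V₂ − V₁) → W_a/(P₁V₁) = 2.879.
Path (b) adiabatic: W = P₁V₁(1 − (V₁/V₂)^(γ−1))/(γ−1) → W_b/(P₁V₁) = 1.046.
W_a / W_b = 2.879 / 1.046 = 2.751.

W_a / W_b ≈ 2.75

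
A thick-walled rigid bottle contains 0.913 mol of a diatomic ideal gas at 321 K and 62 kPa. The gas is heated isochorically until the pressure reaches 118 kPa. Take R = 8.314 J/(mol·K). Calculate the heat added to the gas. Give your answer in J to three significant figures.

Constant volume ⇒ W = 0, so Q = ΔU = nCᵥΔT with Cᵥ = 5R/2 = 20.79 J/(mol·K).
At constant V, T₂/T₁ = P₂/P₁ ⇒ ΔT = T₁(P₂/P₁ − 1) = 321·(118/62 − 1) = 289.9 K.
ΔU = (0.913)(20.79)(289.9) = 5502 J.

Q ≈ 5500 J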